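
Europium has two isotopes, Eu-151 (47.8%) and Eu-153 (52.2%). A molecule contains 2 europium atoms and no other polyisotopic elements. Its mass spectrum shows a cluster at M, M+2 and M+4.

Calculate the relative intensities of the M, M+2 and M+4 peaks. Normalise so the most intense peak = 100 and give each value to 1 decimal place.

45.8 : 100.0 : 54.6

Expanding (0.478 + 0.522)^2:
P(M) = 0.478^2 = 0.228484
P(M+2) = 2 × 0.478^1 × 0.522^1 = 0.499032
P(M+4) = 0.522^2 = 0.272484
The M+2 peak is largest (0.499032); scaling to 100 gives 45.8 : 100.0 : 54.6.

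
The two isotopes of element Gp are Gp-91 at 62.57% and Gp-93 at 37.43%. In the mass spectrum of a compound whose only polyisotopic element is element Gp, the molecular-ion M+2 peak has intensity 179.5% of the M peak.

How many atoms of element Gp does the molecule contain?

3

With n Gp atoms, P(M+2)/P(M) = C(n,1)·p^(n−1)q / p^n = n·q/p = n · 0.3743/0.6257.
n = 1.795 × 0.6257/0.3743 = 3.00 ≈ 3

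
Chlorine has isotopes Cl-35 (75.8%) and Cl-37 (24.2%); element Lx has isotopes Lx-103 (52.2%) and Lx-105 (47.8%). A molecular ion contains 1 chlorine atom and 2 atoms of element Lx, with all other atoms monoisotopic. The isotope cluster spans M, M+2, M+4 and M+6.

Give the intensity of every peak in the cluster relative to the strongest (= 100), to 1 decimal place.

Chlorine pattern (n=1): 0.7580 : 0.2420
Element Lx pattern (n=2): 0.272484 : 0.499032 : 0.228484
Convolve the two distributions (both contribute in 2-u steps):
  M: 0.7580×0.272484 = 0.206543
  M+2: 0.7580×0.499032 + 0.2420×0.272484 = 0.444207
  M+4: 0.7580×0.228484 + 0.2420×0.499032 = 0.293957
  M+6: 0.2420×0.228484 = 0.055293
Scale to base peak (0.444207) = 100: 46.5 : 100.0 : 66.2 : 12.4

46.5 : 100.0 : 66.2 : 12.4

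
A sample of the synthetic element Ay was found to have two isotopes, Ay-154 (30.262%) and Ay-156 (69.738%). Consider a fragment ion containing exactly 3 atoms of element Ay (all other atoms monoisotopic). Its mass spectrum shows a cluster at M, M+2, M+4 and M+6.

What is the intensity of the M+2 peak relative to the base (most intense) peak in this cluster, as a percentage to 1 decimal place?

Term probabilities: M 0.0277, M+2 0.1916, M+4 0.4415, M+6 0.3392. Base peak = M+4.
P(M+4) = C(3,2) × 0.30262^1 × 0.69738^2 = 3 × 0.30262 × 0.48633886 = 0.441528 (base)
P(M+2) = C(3,1) × 0.30262^2 × 0.69738^1 = 3 × 0.09157886 × 0.69738 = 0.191596
Relative intensity = 0.191596 / 0.441528 × 100 = 43.4

43.4%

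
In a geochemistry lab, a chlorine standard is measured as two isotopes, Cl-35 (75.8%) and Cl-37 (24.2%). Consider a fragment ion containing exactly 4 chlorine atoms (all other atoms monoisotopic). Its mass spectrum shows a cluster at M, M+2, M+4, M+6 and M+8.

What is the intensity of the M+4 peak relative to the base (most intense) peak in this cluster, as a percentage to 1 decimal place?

Term probabilities: M 0.3301, M+2 0.4216, M+4 0.2019, M+6 0.0430, M+8 0.0034. Base peak = M+2.
P(M+2) = C(4,1) × 0.758^3 × 0.242^1 = 4 × 0.43551951 × 0.2420 = 0.421583 (base)
P(M+4) = C(4,2) × 0.758^2 × 0.242^2 = 6 × 0.574564 × 0.058564 = 0.201893
Relative intensity = 0.201893 / 0.421583 × 100 = 47.9

47.9%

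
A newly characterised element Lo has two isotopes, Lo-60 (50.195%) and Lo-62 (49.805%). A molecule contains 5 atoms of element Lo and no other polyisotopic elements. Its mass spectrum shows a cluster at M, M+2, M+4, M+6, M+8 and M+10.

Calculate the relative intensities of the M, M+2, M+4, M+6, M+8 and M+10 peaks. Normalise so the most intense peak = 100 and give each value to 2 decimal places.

The 5 Lo atoms are independent, so intensities follow the terms of (0.50195 + 0.49805)^5.
P(M) = 0.50195^5 = 0.031864
P(M+2) = 5 × 0.50195^4 × 0.49805^1 = 0.158083
P(M+4) = 10 × 0.50195^3 × 0.49805^2 = 0.313709
P(M+6) = 10 × 0.50195^2 × 0.49805^3 = 0.311272
P(M+8) = 5 × 0.50195^1 × 0.49805^4 = 0.154427
P(M+10) = 0.49805^5 = 0.030645
The M+4 peak is largest (0.313709); scaling to 100 gives 10.16 : 50.39 : 100.00 : 99.22 : 49.23 : 9.77.

10.16 : 50.39 : 100.00 : 99.22 : 49.23 : 9.77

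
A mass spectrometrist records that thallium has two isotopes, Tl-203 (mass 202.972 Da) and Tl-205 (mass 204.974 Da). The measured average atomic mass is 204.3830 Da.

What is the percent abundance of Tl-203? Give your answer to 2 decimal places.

Let x be the fractional abundance of Tl-203; then Tl-205 has abundance 1 − x.
202.972·x + 204.974·(1 − x) = 204.3830
(202.972 − 204.974)·x = 204.3830 − 204.974
x = -0.5910 / -2.002 = 0.29520 → 29.52% Tl-203, 70.48% Tl-205.

29.52%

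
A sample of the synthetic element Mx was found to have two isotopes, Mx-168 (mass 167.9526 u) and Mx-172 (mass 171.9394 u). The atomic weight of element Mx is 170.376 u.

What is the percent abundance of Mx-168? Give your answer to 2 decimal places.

Writing the weighted mean with unknown fraction x of Mx-168:
167.9526·x + 171.9394·(1 − x) = 170.376
(167.9526 − 171.9394)·x = 170.376 − 171.9394
x = -1.5634 / -3.9868 = 0.39214 → 39.21% Mx-168, 60.79% Mx-172.

39.21%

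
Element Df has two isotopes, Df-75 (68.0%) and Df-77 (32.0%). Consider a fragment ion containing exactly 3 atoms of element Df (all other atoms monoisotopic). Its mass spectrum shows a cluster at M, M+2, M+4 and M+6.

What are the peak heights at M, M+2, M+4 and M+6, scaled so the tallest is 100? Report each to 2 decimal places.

The 3 Df atoms are independent, so intensities follow the terms of (0.680 + 0.320)^3.
P(M) = 0.680^3 = 0.314432
P(M+2) = 3 × 0.680^2 × 0.320^1 = 0.443904
P(M+4) = 3 × 0.680^1 × 0.320^2 = 0.208896
P(M+6) = 0.320^3 = 0.032768
The M+2 peak is largest (0.443904); scaling to 100 gives 70.83 : 100.00 : 47.06 : 7.38.

70.83 : 100.00 : 47.06 : 7.38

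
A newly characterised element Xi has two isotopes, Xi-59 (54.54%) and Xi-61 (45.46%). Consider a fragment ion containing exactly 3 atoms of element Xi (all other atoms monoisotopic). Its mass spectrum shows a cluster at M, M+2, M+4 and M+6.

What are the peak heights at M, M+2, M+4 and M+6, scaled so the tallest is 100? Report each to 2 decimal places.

39.99 : 100.00 : 83.35 : 23.16

Expanding (0.5454 + 0.4546)^3:
P(M) = 0.5454^3 = 0.162235
P(M+2) = 3 × 0.5454^2 × 0.4546^1 = 0.405678
P(M+4) = 3 × 0.5454^1 × 0.4546^2 = 0.338139
P(M+6) = 0.4546^3 = 0.093948
The M+2 peak is largest (0.405678); scaling to 100 gives 39.99 : 100.00 : 83.35 : 23.16.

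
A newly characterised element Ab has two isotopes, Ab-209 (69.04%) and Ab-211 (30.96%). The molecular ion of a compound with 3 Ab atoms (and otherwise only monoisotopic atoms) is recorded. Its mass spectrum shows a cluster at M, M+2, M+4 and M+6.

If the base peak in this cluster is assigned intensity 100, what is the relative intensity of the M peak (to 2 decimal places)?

74.33

Term probabilities: M 0.3291, M+2 0.4427, M+4 0.1985, M+6 0.0297. Base peak = M+2.
P(M+2) = C(3,1) × 0.6904^2 × 0.3096^1 = 3 × 0.47665216 × 0.3096 = 0.442715 (base)
P(M) = C(3,0) × 0.6904^3 × 0.3096^0 = 1 × 0.32908065 × 1.0000 = 0.329081
Relative intensity = 0.329081 / 0.442715 × 100 = 74.33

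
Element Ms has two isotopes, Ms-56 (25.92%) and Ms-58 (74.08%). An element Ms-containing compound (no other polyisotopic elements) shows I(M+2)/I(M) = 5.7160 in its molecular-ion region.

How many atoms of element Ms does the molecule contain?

2

The M+2/M ratio from n Ms atoms is n · q/p = n · 0.7408/0.2592.
n = 5.7160 × 0.2592/0.7408 = 2.00 ≈ 2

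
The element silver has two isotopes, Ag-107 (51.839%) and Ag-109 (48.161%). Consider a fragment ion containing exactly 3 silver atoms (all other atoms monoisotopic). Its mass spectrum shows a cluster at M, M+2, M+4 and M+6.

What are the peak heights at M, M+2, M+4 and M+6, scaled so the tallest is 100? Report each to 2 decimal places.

35.88 : 100.00 : 92.90 : 28.77

Each Ag atom is independently Ag-107 (p = 0.51839) or Ag-109 (q = 0.48161); the cluster is the binomial expansion (p + q)^3.
P(M) = 0.51839^3 = 0.139306
P(M+2) = 3 × 0.51839^2 × 0.48161^1 = 0.388267
P(M+4) = 3 × 0.51839^1 × 0.48161^2 = 0.360719
P(M+6) = 0.48161^3 = 0.111709
The M+2 peak is largest (0.388267); scaling to 100 gives 35.88 : 100.00 : 92.90 : 28.77.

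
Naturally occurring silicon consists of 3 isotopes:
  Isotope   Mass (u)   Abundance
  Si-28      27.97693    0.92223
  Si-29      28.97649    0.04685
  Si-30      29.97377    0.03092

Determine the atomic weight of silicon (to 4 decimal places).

Ar = Σ fᵢ·mᵢ = 0.92223 × 27.97693 + 0.04685 × 28.97649 + 0.03092 × 29.97377
= 25.801164 + 1.357549 + 0.926789 = 28.085502 u

28.0855 u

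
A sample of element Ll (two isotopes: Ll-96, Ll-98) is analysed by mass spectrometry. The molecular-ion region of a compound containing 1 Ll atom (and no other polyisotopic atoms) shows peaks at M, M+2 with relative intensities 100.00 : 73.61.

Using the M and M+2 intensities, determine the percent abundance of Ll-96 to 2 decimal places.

Write p for the Ll-96 fraction. I(M+2)/I(M) = [C(1,1)·p^0·(1−p)] / p^1 = 1·(1−p)/p = 73.61/100.00 = 0.7361
(1−p)/p = 0.7361/1 = 0.7361  ⇒  p = 1/(1 + 0.7361) = 0.5760
Ll-96: 57.60%, Ll-98: 42.40%.

57.60%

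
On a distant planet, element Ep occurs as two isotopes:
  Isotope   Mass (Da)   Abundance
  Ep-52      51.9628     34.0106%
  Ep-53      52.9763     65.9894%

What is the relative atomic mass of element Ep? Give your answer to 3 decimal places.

52.632 Da

Weight each isotope mass by its fractional abundance: 0.340106 × 51.9628 + 0.659894 × 52.9763
= 17.67286 + 34.95874 = 52.63160 Da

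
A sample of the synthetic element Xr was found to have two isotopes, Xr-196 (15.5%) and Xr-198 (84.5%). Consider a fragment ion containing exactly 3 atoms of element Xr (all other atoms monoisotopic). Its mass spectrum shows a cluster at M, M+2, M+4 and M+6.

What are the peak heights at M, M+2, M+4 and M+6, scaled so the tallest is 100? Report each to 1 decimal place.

0.6 : 10.1 : 55.0 : 100.0

Each Xr atom is independently Xr-196 (p = 0.155) or Xr-198 (q = 0.845); the cluster is the binomial expansion (p + q)^3.
P(M) = 0.155^3 = 0.003724
P(M+2) = 3 × 0.155^2 × 0.845^1 = 0.060903
P(M+4) = 3 × 0.155^1 × 0.845^2 = 0.332022
P(M+6) = 0.845^3 = 0.603351
The M+6 peak is largest (0.603351); scaling to 100 gives 0.6 : 10.1 : 55.0 : 100.0.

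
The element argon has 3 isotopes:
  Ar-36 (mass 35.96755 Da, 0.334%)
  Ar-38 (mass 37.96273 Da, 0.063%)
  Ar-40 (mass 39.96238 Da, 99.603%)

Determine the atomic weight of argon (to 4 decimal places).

Ar = Σ fᵢ·mᵢ = 0.00334 × 35.96755 + 0.00063 × 37.96273 + 0.99603 × 39.96238
= 0.120132 + 0.023917 + 39.803729 = 39.947778 Da

39.9478 Da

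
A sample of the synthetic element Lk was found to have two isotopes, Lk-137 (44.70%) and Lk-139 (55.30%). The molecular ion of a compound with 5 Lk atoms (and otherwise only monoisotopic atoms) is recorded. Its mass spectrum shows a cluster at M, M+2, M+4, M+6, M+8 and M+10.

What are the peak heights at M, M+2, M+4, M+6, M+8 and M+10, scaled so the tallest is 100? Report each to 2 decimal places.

The 5 Lk atoms are independent, so intensities follow the terms of (0.4470 + 0.5530)^5.
P(M) = 0.4470^5 = 0.017846
P(M+2) = 5 × 0.4470^4 × 0.5530^1 = 0.110389
P(M+4) = 10 × 0.4470^3 × 0.5530^2 = 0.273132
P(M+6) = 10 × 0.4470^2 × 0.5530^3 = 0.337902
P(M+8) = 5 × 0.4470^1 × 0.5530^4 = 0.209015
P(M+10) = 0.5530^5 = 0.051716
The M+6 peak is largest (0.337902); scaling to 100 gives 5.28 : 32.67 : 80.83 : 100.00 : 61.86 : 15.31.

5.28 : 32.67 : 80.83 : 100.00 : 61.86 : 15.31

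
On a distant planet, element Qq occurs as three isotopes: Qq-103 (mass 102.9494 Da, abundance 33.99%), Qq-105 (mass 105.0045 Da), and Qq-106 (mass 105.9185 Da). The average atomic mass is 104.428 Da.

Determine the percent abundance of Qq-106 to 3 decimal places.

The remaining 66.01% is split between Qq-105 (fraction x) and Qq-106 (fraction 0.6601 − x).
Substituting: 105.0045x + 105.9185(0.6601 − x) = 69.43549894
(105.0045 − 105.9185)x = -0.48130291  ⇒  x = 0.52659, y = 0.13351
Qq-105: 52.659%, Qq-106: 13.351%.

13.351%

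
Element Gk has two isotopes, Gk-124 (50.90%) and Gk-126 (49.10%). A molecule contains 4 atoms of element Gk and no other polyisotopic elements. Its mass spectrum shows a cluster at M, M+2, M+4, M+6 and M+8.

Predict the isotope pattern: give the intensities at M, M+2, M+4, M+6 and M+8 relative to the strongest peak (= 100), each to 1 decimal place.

The 4 Gk atoms are independent, so intensities follow the terms of (0.5090 + 0.4910)^4.
P(M) = 0.5090^4 = 0.067123
P(M+2) = 4 × 0.5090^3 × 0.4910^1 = 0.258997
P(M+4) = 6 × 0.5090^2 × 0.4910^2 = 0.374757
P(M+6) = 4 × 0.5090^1 × 0.4910^3 = 0.241003
P(M+8) = 0.4910^4 = 0.058120
The M+4 peak is largest (0.374757); scaling to 100 gives 17.9 : 69.1 : 100.0 : 64.3 : 15.5.

17.9 : 69.1 : 100.0 : 64.3 : 15.5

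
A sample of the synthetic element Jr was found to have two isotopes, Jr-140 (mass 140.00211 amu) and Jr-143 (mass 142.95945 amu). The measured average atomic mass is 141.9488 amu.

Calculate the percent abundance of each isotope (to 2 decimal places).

Jr-140: 34.17%, Jr-143: 65.83%

With x = fraction of Jr-140 (so Jr-143 is 1 − x):
140.00211·x + 142.95945·(1 − x) = 141.9488
(140.00211 − 142.95945)·x = 141.9488 − 142.95945
x = -1.01065 / -2.95734 = 0.34174 → 34.17% Jr-140, 65.83% Jr-143.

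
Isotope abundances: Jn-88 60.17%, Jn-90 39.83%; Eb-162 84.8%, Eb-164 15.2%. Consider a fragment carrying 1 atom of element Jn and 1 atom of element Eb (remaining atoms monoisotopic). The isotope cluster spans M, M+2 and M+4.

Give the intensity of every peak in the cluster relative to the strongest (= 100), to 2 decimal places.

Element Jn pattern (n=1): 0.6017 : 0.3983
Element Eb pattern (n=1): 0.8480 : 0.1520
Convolve the two distributions (both contribute in 2-u steps):
  M: 0.6017×0.8480 = 0.510242
  M+2: 0.6017×0.1520 + 0.3983×0.8480 = 0.429217
  M+4: 0.3983×0.1520 = 0.060542
Scale to base peak (0.510242) = 100: 100.00 : 84.12 : 11.87

100.00 : 84.12 : 11.87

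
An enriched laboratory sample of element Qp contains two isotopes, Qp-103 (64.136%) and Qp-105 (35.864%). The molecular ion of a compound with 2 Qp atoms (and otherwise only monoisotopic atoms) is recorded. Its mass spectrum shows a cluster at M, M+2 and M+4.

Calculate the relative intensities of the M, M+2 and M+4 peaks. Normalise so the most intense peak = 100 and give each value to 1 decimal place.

89.4 : 100.0 : 28.0

Each Qp atom is independently Qp-103 (p = 0.64136) or Qp-105 (q = 0.35864); the cluster is the binomial expansion (p + q)^2.
P(M) = 0.64136^2 = 0.411343
P(M+2) = 2 × 0.64136^1 × 0.35864^1 = 0.460035
P(M+4) = 0.35864^2 = 0.128623
The M+2 peak is largest (0.460035); scaling to 100 gives 89.4 : 100.0 : 28.0.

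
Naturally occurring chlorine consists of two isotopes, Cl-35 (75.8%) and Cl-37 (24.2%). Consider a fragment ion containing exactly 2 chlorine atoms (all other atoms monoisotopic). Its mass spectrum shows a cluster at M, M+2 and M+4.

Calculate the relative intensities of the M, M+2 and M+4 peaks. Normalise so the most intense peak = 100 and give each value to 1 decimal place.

Each Cl atom is independently Cl-35 (p = 0.758) or Cl-37 (q = 0.242); the cluster is the binomial expansion (p + q)^2.
P(M) = 0.758^2 = 0.574564
P(M+2) = 2 × 0.758^1 × 0.242^1 = 0.366872
P(M+4) = 0.242^2 = 0.058564
The M peak is largest (0.574564); scaling to 100 gives 100.0 : 63.9 : 10.2.

100.0 : 63.9 : 10.2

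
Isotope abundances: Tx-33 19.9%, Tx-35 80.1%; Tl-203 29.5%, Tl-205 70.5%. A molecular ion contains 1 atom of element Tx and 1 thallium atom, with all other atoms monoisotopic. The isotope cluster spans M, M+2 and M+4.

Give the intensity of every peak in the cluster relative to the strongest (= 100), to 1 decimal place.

Element Tx pattern (n=1): 0.1990 : 0.8010
Thallium pattern (n=1): 0.2950 : 0.7050
Convolve the two distributions (both contribute in 2-u steps):
  M: 0.1990×0.2950 = 0.058705
  M+2: 0.1990×0.7050 + 0.8010×0.2950 = 0.376590
  M+4: 0.8010×0.7050 = 0.564705
Scale to base peak (0.564705) = 100: 10.4 : 66.7 : 100.0

10.4 : 66.7 : 100.0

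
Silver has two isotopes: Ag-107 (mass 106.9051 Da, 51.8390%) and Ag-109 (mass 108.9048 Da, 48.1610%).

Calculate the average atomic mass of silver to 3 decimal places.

107.868 Da

Ar = Σ fᵢ·mᵢ = 0.518390 × 106.9051 + 0.481610 × 108.9048
= 55.41853 + 52.44964 = 107.86817 Da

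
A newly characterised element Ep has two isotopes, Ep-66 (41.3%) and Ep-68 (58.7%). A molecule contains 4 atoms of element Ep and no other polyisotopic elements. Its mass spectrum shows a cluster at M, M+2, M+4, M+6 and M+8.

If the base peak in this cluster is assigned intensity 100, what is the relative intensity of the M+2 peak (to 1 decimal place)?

46.9

Binomial terms of (0.413 + 0.587)^4: M 0.0291, M+2 0.1654, M+4 0.3526, M+6 0.3341, M+8 0.1187 → M+4 is the base peak.
P(M+4) = C(4,2) × 0.413^2 × 0.587^2 = 6 × 0.170569 × 0.344569 = 0.352637 (base)
P(M+2) = C(4,1) × 0.413^3 × 0.587^1 = 4 × 0.070445 × 0.5870 = 0.165405
Relative intensity = 0.165405 / 0.352637 × 100 = 46.9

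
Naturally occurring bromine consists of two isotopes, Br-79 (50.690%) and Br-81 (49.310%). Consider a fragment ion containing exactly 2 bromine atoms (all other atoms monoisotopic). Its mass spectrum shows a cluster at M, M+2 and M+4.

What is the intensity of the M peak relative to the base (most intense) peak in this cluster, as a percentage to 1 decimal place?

51.4%

Binomial terms of (0.50690 + 0.49310)^2: M 0.2569, M+2 0.4999, M+4 0.2431 → M+2 is the base peak.
P(M+2) = C(2,1) × 0.50690^1 × 0.49310^1 = 2 × 0.5069 × 0.4931 = 0.499905 (base)
P(M) = C(2,0) × 0.50690^2 × 0.49310^0 = 1 × 0.25694761 × 1.0000 = 0.256948
Relative intensity = 0.256948 / 0.499905 × 100 = 51.4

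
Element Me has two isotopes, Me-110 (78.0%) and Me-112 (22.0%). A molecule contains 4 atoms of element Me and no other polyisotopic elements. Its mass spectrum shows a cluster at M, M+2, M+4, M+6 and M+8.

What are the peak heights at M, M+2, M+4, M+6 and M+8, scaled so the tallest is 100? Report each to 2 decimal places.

Expanding (0.780 + 0.220)^4:
P(M) = 0.780^4 = 0.370151
P(M+2) = 4 × 0.780^3 × 0.220^1 = 0.417606
P(M+4) = 6 × 0.780^2 × 0.220^2 = 0.176679
P(M+6) = 4 × 0.780^1 × 0.220^3 = 0.033222
P(M+8) = 0.220^4 = 0.002343
The M+2 peak is largest (0.417606); scaling to 100 gives 88.64 : 100.00 : 42.31 : 7.96 : 0.56.

88.64 : 100.00 : 42.31 : 7.96 : 0.56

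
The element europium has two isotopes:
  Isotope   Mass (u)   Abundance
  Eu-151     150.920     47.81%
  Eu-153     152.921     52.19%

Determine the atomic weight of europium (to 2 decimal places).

151.96 u

Weight each isotope mass by its fractional abundance: 0.4781 × 150.920 + 0.5219 × 152.921
= 72.1549 + 79.8095 = 151.9644 u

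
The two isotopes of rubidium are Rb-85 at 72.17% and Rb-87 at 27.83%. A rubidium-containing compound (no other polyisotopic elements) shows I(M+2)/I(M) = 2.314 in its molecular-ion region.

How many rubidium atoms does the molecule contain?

The M+2/M ratio from n Rb atoms is n · q/p = n · 0.2783/0.7217.
n = 2.314 × 0.7217/0.2783 = 6.00 ≈ 6

6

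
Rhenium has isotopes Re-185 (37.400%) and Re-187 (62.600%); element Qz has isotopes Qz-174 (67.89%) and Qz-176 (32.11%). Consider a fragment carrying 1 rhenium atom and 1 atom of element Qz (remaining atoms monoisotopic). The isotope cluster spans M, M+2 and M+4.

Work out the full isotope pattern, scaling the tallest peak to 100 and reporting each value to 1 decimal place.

46.6 : 100.0 : 36.9

Rhenium pattern (n=1): 0.3740 : 0.6260
Element Qz pattern (n=1): 0.6789 : 0.3211
Convolve the two distributions (both contribute in 2-u steps):
  M: 0.3740×0.6789 = 0.253909
  M+2: 0.3740×0.3211 + 0.6260×0.6789 = 0.545083
  M+4: 0.6260×0.3211 = 0.201009
Scale to base peak (0.545083) = 100: 46.6 : 100.0 : 36.9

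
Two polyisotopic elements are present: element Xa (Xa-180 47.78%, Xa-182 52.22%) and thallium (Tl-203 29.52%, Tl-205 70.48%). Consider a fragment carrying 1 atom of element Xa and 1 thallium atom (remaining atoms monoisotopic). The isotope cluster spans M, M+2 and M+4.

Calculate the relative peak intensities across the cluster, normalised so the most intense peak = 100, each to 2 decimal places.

Element Xa pattern (n=1): 0.4778 : 0.5222
Thallium pattern (n=1): 0.2952 : 0.7048
Convolve the two distributions (both contribute in 2-u steps):
  M: 0.4778×0.2952 = 0.141047
  M+2: 0.4778×0.7048 + 0.5222×0.2952 = 0.490907
  M+4: 0.5222×0.7048 = 0.368047
Scale to base peak (0.490907) = 100: 28.73 : 100.00 : 74.97

28.73 : 100.00 : 74.97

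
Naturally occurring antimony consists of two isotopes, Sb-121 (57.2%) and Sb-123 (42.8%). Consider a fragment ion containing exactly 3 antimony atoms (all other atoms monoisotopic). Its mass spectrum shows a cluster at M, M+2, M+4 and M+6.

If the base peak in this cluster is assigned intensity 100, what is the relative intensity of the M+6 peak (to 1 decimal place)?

Term probabilities: M 0.1871, M+2 0.4201, M+4 0.3143, M+6 0.0784. Base peak = M+2.
P(M+2) = C(3,1) × 0.572^2 × 0.428^1 = 3 × 0.327184 × 0.4280 = 0.420104 (base)
P(M+6) = C(3,3) × 0.572^0 × 0.428^3 = 1 × 1.0000 × 0.07840275 = 0.078403
Relative intensity = 0.078403 / 0.420104 × 100 = 18.7

18.7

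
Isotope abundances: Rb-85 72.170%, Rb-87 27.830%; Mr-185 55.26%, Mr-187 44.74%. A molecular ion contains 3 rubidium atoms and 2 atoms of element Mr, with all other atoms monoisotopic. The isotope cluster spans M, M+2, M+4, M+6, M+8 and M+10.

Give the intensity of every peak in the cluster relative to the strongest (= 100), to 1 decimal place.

33.6 : 93.3 : 100.0 : 51.7 : 13.0 : 1.3

Rubidium pattern (n=3): 0.37589809 : 0.43485841 : 0.16768892 : 0.02155458
Element Mr pattern (n=2): 0.30536676 : 0.49446648 : 0.20016676
Convolve the two distributions (both contribute in 2-u steps):
  M: 0.37589809×0.30536676 = 0.114787
  M+2: 0.37589809×0.49446648 + 0.43485841×0.30536676 = 0.318660
  M+4: 0.37589809×0.20016676 + 0.43485841×0.49446648 + 0.16768892×0.30536676 = 0.341472
  M+6: 0.43485841×0.20016676 + 0.16768892×0.49446648 + 0.02155458×0.30536676 = 0.176543
  M+8: 0.16768892×0.20016676 + 0.02155458×0.49446648 = 0.044224
  M+10: 0.02155458×0.20016676 = 0.004315
Scale to base peak (0.341472) = 100: 33.6 : 93.3 : 100.0 : 51.7 : 13.0 : 1.3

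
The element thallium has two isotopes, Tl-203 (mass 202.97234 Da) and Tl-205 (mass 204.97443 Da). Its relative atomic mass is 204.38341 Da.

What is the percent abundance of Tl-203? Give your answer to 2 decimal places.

29.52%

With x = fraction of Tl-203 (so Tl-205 is 1 − x):
202.97234·x + 204.97443·(1 − x) = 204.38341
(202.97234 − 204.97443)·x = 204.38341 − 204.97443
x = -0.59102 / -2.00209 = 0.29520 → 29.52% Tl-203, 70.48% Tl-205.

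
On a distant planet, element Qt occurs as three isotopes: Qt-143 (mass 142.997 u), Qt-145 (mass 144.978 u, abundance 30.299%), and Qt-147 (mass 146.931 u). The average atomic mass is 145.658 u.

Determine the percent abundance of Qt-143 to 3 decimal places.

17.317%

The remaining 69.701% is split between Qt-143 (fraction x) and Qt-147 (fraction 0.69701 − x).
Substituting: 142.997x + 146.931(0.69701 − x) = 101.73111578
(142.997 − 146.931)x = -0.68126053  ⇒  x = 0.17317, y = 0.52384
Qt-143: 17.317%, Qt-147: 52.384%.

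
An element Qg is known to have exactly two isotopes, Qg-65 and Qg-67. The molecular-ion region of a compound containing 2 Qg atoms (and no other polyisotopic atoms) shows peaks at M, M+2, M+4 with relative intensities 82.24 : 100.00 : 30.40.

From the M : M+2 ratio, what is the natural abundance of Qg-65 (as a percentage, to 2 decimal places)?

62.19%

If p is the fraction of Qg that is Qg-65, then I(M+2)/I(M) = [C(2,1)·p^1·(1−p)] / p^2 = 2·(1−p)/p = 100.00/82.24 = 1.2160
(1−p)/p = 1.2160/2 = 0.6080  ⇒  p = 1/(1 + 0.6080) = 0.6219
Qg-65: 62.19%, Qg-67: 37.81%.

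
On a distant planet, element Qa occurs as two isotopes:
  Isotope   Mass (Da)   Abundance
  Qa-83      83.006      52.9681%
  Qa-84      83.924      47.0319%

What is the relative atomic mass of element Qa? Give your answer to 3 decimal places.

Average mass = Σ (abundance × isotope mass) = 0.529681 × 83.006 + 0.470319 × 83.924
= 43.9667 + 39.4711 = 83.4378 Da

83.438 Da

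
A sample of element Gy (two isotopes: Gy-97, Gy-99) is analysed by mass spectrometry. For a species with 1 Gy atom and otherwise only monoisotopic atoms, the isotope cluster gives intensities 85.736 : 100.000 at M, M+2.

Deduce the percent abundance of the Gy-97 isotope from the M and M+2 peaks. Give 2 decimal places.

Write p for the Gy-97 fraction. I(M+2)/I(M) = [C(1,1)·p^0·(1−p)] / p^1 = 1·(1−p)/p = 100.000/85.736 = 1.1664
(1−p)/p = 1.1664/1 = 1.1664  ⇒  p = 1/(1 + 1.1664) = 0.4616
Gy-97: 46.16%, Gy-99: 53.84%.

46.16%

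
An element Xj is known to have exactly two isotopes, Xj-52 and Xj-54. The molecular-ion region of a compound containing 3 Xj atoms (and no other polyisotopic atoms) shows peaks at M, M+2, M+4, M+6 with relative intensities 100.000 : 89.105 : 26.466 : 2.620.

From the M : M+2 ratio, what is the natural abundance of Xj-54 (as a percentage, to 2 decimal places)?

Write p for the Xj-52 fraction. I(M+2)/I(M) = [C(3,1)·p^2·(1−p)] / p^3 = 3·(1−p)/p = 89.105/100.000 = 0.8911
(1−p)/p = 0.8911/3 = 0.2970  ⇒  p = 1/(1 + 0.2970) = 0.7710
Xj-52: 77.10%, Xj-54: 22.90%.

22.90%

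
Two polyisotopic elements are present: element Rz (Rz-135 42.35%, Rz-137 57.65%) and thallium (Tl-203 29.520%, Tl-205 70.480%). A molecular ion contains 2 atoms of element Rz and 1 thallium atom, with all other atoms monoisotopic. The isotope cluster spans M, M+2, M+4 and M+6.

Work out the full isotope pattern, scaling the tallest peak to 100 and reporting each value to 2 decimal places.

11.97 : 61.17 : 100.00 : 52.96

Element Rz pattern (n=2): 0.17935225 : 0.4882955 : 0.33235225
Thallium pattern (n=1): 0.2952 : 0.7048
Convolve the two distributions (both contribute in 2-u steps):
  M: 0.17935225×0.2952 = 0.052945
  M+2: 0.17935225×0.7048 + 0.4882955×0.2952 = 0.270552
  M+4: 0.4882955×0.7048 + 0.33235225×0.2952 = 0.442261
  M+6: 0.33235225×0.7048 = 0.234242
Scale to base peak (0.442261) = 100: 11.97 : 61.17 : 100.00 : 52.96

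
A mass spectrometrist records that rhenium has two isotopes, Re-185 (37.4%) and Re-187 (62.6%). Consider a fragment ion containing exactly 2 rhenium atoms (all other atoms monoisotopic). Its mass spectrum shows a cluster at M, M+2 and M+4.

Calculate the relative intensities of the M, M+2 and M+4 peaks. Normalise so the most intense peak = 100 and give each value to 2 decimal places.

Expanding (0.374 + 0.626)^2:
P(M) = 0.374^2 = 0.139876
P(M+2) = 2 × 0.374^1 × 0.626^1 = 0.468248
P(M+4) = 0.626^2 = 0.391876
The M+2 peak is largest (0.468248); scaling to 100 gives 29.87 : 100.00 : 83.69.

29.87 : 100.00 : 83.69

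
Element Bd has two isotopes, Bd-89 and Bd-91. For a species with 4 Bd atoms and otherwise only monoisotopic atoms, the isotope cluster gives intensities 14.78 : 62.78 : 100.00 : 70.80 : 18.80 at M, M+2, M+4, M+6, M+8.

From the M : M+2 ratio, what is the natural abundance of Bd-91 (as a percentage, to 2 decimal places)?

If p is the fraction of Bd that is Bd-89, then I(M+2)/I(M) = [C(4,1)·p^3·(1−p)] / p^4 = 4·(1−p)/p = 62.78/14.78 = 4.2476
(1−p)/p = 4.2476/4 = 1.0619  ⇒  p = 1/(1 + 1.0619) = 0.4850
Bd-89: 48.50%, Bd-91: 51.50%.

51.50%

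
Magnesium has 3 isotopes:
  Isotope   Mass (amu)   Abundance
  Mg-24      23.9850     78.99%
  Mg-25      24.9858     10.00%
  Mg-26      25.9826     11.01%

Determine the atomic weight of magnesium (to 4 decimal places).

24.3050 amu

Ar = Σ fᵢ·mᵢ = 0.7899 × 23.9850 + 0.1000 × 24.9858 + 0.1101 × 25.9826
= 18.94575 + 2.49858 + 2.86068 = 24.30501 amu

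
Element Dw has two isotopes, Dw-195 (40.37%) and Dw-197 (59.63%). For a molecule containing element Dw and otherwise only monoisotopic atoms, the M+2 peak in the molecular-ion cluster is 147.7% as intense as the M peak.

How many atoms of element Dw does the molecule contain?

The M+2/M ratio from n Dw atoms is n · q/p = n · 0.5963/0.4037.
n = 1.477 × 0.4037/0.5963 = 1.00 ≈ 1

1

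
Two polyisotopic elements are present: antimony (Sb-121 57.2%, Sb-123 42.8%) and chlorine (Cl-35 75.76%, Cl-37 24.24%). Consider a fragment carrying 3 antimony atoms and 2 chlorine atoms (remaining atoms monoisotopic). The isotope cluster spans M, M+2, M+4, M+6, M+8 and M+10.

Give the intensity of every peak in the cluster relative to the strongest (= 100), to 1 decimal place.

31.1 : 89.6 : 100.0 : 53.6 : 13.7 : 1.3

Antimony pattern (n=3): 0.18714925 : 0.42010426 : 0.31434374 : 0.07840275
Chlorine pattern (n=2): 0.57395776 : 0.36728448 : 0.05875776
Convolve the two distributions (both contribute in 2-u steps):
  M: 0.18714925×0.57395776 = 0.107416
  M+2: 0.18714925×0.36728448 + 0.42010426×0.57395776 = 0.309859
  M+4: 0.18714925×0.05875776 + 0.42010426×0.36728448 + 0.31434374×0.57395776 = 0.345714
  M+6: 0.42010426×0.05875776 + 0.31434374×0.36728448 + 0.07840275×0.57395776 = 0.185138
  M+8: 0.31434374×0.05875776 + 0.07840275×0.36728448 = 0.047266
  M+10: 0.07840275×0.05875776 = 0.004607
Scale to base peak (0.345714) = 100: 31.1 : 89.6 : 100.0 : 53.6 : 13.7 : 1.3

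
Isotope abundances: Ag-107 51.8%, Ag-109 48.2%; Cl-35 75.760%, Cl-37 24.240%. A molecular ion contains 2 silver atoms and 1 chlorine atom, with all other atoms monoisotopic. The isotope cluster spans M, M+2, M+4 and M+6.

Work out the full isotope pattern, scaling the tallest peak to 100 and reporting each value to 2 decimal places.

Silver pattern (n=2): 0.268324 : 0.499352 : 0.232324
Chlorine pattern (n=1): 0.7576 : 0.2424
Convolve the two distributions (both contribute in 2-u steps):
  M: 0.268324×0.7576 = 0.203282
  M+2: 0.268324×0.2424 + 0.499352×0.7576 = 0.443351
  M+4: 0.499352×0.2424 + 0.232324×0.7576 = 0.297052
  M+6: 0.232324×0.2424 = 0.056315
Scale to base peak (0.443351) = 100: 45.85 : 100.00 : 67.00 : 12.70

45.85 : 100.00 : 67.00 : 12.70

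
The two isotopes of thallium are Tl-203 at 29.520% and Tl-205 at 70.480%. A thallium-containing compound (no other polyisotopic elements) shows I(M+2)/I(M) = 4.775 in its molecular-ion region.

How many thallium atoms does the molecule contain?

With n Tl atoms, P(M+2)/P(M) = C(n,1)·p^(n−1)q / p^n = n·q/p = n · 0.70480/0.29520.
n = 4.775 × 0.29520/0.70480 = 2.00 ≈ 2

2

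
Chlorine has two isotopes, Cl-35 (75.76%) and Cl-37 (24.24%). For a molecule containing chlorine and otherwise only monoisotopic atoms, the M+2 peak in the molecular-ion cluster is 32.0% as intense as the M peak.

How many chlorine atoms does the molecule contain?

1

The M+2/M ratio from n Cl atoms is n · q/p = n · 0.2424/0.7576.
n = 0.320 × 0.7576/0.2424 = 1.00 ≈ 1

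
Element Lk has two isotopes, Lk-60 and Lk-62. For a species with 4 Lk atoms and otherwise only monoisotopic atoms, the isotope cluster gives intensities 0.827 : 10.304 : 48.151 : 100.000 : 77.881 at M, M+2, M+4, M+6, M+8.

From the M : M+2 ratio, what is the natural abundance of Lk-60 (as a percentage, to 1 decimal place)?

24.3%

Write p for the Lk-60 fraction. I(M+2)/I(M) = [C(4,1)·p^3·(1−p)] / p^4 = 4·(1−p)/p = 10.304/0.827 = 12.4595
(1−p)/p = 12.4595/4 = 3.1149  ⇒  p = 1/(1 + 3.1149) = 0.2430
Lk-60: 24.3%, Lk-62: 75.7%.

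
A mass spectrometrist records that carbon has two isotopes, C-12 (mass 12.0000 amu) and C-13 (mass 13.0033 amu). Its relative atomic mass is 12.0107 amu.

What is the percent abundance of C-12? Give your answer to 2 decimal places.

Writing the weighted mean with unknown fraction x of C-12:
12.0000·x + 13.0033·(1 − x) = 12.0107
(12.0000 − 13.0033)·x = 12.0107 − 13.0033
x = -0.9926 / -1.0033 = 0.98934 → 98.93% C-12, 1.07% C-13.

98.93%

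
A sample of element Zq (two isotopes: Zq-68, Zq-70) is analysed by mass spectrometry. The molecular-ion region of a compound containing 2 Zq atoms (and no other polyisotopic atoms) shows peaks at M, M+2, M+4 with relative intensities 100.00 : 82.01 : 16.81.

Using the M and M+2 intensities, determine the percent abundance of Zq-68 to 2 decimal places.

70.92%

Write p for the Zq-68 fraction. I(M+2)/I(M) = [C(2,1)·p^1·(1−p)] / p^2 = 2·(1−p)/p = 82.01/100.00 = 0.8201
(1−p)/p = 0.8201/2 = 0.4101  ⇒  p = 1/(1 + 0.4101) = 0.7092
Zq-68: 70.92%, Zq-70: 29.08%.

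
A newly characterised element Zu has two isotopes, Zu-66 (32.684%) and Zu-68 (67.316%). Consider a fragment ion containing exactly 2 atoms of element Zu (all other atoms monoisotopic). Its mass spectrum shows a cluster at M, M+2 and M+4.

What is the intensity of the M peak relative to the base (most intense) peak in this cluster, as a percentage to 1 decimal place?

23.6%

Term probabilities: M 0.1068, M+2 0.4400, M+4 0.4531. Base peak = M+4.
P(M+4) = C(2,2) × 0.32684^0 × 0.67316^2 = 1 × 1.0000 × 0.45314439 = 0.453144 (base)
P(M) = C(2,0) × 0.32684^2 × 0.67316^0 = 1 × 0.10682439 × 1.0000 = 0.106824
Relative intensity = 0.106824 / 0.453144 × 100 = 23.6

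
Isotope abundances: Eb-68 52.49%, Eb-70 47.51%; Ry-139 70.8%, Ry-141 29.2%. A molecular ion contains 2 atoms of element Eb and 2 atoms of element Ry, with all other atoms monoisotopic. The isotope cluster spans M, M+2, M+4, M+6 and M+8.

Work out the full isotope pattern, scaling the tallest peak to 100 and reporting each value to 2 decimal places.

37.95 : 100.00 : 94.21 : 37.33 : 5.29

Element Eb pattern (n=2): 0.27552001 : 0.49875998 : 0.22572001
Element Ry pattern (n=2): 0.501264 : 0.413472 : 0.085264
Convolve the two distributions (both contribute in 2-u steps):
  M: 0.27552001×0.501264 = 0.138108
  M+2: 0.27552001×0.413472 + 0.49875998×0.501264 = 0.363930
  M+4: 0.27552001×0.085264 + 0.49875998×0.413472 + 0.22572001×0.501264 = 0.342861
  M+6: 0.49875998×0.085264 + 0.22572001×0.413472 = 0.135855
  M+8: 0.22572001×0.085264 = 0.019246
Scale to base peak (0.363930) = 100: 37.95 : 100.00 : 94.21 : 37.33 : 5.29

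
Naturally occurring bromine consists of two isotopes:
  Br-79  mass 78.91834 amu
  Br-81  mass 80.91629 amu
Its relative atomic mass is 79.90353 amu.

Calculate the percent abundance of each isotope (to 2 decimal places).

Br-79: 50.69%, Br-81: 49.31%

Writing the weighted mean with unknown fraction x of Br-79:
78.91834·x + 80.91629·(1 − x) = 79.90353
(78.91834 − 80.91629)·x = 79.90353 − 80.91629
x = -1.01276 / -1.99795 = 0.50690 → 50.69% Br-79, 49.31% Br-81.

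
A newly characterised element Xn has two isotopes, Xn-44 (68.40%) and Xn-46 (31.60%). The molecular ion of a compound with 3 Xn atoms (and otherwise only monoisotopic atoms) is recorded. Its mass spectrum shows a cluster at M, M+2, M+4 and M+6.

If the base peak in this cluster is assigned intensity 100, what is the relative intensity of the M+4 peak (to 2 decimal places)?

46.20

(0.6840 + 0.3160)^3 gives M 0.3200, M+2 0.4435, M+4 0.2049, M+6 0.0316; the largest is M+2.
P(M+2) = C(3,1) × 0.6840^2 × 0.3160^1 = 3 × 0.467856 × 0.3160 = 0.443527 (base)
P(M+4) = C(3,2) × 0.6840^1 × 0.3160^2 = 3 × 0.6840 × 0.099856 = 0.204905
Relative intensity = 0.204905 / 0.443527 × 100 = 46.20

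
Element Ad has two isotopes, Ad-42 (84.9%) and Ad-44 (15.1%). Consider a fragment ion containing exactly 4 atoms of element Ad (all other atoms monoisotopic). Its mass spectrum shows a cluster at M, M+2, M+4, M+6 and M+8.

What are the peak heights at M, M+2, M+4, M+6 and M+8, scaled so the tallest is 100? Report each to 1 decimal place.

100.0 : 71.1 : 19.0 : 2.3 : 0.1

Expanding (0.849 + 0.151)^4:
P(M) = 0.849^4 = 0.519554
P(M+2) = 4 × 0.849^3 × 0.151^1 = 0.369624
P(M+4) = 6 × 0.849^2 × 0.151^2 = 0.098610
P(M+6) = 4 × 0.849^1 × 0.151^3 = 0.011692
P(M+8) = 0.151^4 = 0.000520
The M peak is largest (0.519554); scaling to 100 gives 100.0 : 71.1 : 19.0 : 2.3 : 0.1.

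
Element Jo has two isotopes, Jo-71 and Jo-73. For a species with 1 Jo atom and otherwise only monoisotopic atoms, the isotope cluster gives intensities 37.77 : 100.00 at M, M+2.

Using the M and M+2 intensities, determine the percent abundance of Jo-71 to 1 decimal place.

Let p = fractional abundance of Jo-71. I(M+2)/I(M) = [C(1,1)·p^0·(1−p)] / p^1 = 1·(1−p)/p = 100.00/37.77 = 2.6476
(1−p)/p = 2.6476/1 = 2.6476  ⇒  p = 1/(1 + 2.6476) = 0.2742
Jo-71: 27.4%, Jo-73: 72.6%.

27.4%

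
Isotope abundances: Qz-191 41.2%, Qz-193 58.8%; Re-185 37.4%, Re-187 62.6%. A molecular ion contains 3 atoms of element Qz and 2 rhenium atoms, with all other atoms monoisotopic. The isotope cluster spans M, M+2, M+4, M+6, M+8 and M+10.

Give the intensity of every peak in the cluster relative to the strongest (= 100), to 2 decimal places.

Element Qz pattern (n=3): 0.06993453 : 0.29942842 : 0.42733958 : 0.20329747
Rhenium pattern (n=2): 0.139876 : 0.468248 : 0.391876
Convolve the two distributions (both contribute in 2-u steps):
  M: 0.06993453×0.139876 = 0.009782
  M+2: 0.06993453×0.468248 + 0.29942842×0.139876 = 0.074630
  M+4: 0.06993453×0.391876 + 0.29942842×0.468248 + 0.42733958×0.139876 = 0.227387
  M+6: 0.29942842×0.391876 + 0.42733958×0.468248 + 0.20329747×0.139876 = 0.345876
  M+8: 0.42733958×0.391876 + 0.20329747×0.468248 = 0.262658
  M+10: 0.20329747×0.391876 = 0.079667
Scale to base peak (0.345876) = 100: 2.83 : 21.58 : 65.74 : 100.00 : 75.94 : 23.03

2.83 : 21.58 : 65.74 : 100.00 : 75.94 : 23.03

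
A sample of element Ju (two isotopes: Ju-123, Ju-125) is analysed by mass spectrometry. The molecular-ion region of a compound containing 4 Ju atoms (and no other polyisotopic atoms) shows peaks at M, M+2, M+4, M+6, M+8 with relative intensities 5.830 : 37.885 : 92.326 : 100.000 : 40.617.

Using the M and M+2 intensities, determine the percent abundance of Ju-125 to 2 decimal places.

Write p for the Ju-123 fraction. I(M+2)/I(M) = [C(4,1)·p^3·(1−p)] / p^4 = 4·(1−p)/p = 37.885/5.830 = 6.4983
(1−p)/p = 6.4983/4 = 1.6246  ⇒  p = 1/(1 + 1.6246) = 0.3810
Ju-123: 38.10%, Ju-125: 61.90%.

61.90%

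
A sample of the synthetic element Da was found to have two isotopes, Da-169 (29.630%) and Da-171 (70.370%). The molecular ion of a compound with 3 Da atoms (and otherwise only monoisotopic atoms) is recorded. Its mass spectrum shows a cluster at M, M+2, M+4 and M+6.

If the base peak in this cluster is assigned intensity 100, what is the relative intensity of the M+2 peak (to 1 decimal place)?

Term probabilities: M 0.0260, M+2 0.1853, M+4 0.4402, M+6 0.3485. Base peak = M+4.
P(M+4) = C(3,2) × 0.29630^1 × 0.70370^2 = 3 × 0.2963 × 0.49519369 = 0.440178 (base)
P(M+2) = C(3,1) × 0.29630^2 × 0.70370^1 = 3 × 0.08779369 × 0.7037 = 0.185341
Relative intensity = 0.185341 / 0.440178 × 100 = 42.1

42.1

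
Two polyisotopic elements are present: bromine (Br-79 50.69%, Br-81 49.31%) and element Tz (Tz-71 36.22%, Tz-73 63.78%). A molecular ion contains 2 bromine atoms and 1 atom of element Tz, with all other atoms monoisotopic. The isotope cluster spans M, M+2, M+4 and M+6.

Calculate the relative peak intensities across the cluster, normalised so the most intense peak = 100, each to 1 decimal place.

Bromine pattern (n=2): 0.25694761 : 0.49990478 : 0.24314761
Element Tz pattern (n=1): 0.3622 : 0.6378
Convolve the two distributions (both contribute in 2-u steps):
  M: 0.25694761×0.3622 = 0.093066
  M+2: 0.25694761×0.6378 + 0.49990478×0.3622 = 0.344947
  M+4: 0.49990478×0.6378 + 0.24314761×0.3622 = 0.406907
  M+6: 0.24314761×0.6378 = 0.155080
Scale to base peak (0.406907) = 100: 22.9 : 84.8 : 100.0 : 38.1

22.9 : 84.8 : 100.0 : 38.1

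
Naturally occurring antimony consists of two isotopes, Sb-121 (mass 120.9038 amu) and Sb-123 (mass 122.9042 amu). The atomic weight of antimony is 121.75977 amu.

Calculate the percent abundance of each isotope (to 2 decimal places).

Writing the weighted mean with unknown fraction x of Sb-121:
120.9038·x + 122.9042·(1 − x) = 121.75977
(120.9038 − 122.9042)·x = 121.75977 − 122.9042
x = -1.14443 / -2.0004 = 0.57210 → 57.21% Sb-121, 42.79% Sb-123.

Sb-121: 57.21%, Sb-123: 42.79%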